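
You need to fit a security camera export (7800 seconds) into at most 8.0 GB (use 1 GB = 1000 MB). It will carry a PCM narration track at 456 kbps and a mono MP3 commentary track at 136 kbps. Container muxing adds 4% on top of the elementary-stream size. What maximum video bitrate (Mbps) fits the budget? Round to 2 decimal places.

Budget: 8.0 GB = 64000.0 Mb.
Stream payload after overhead: 64000.0 / 1.04 = 61538.5 Mb.
Total bitrate budget: 61538.5 Mb / 7800 s = 7.890 Mbps.
Audio total: 456 + 136 = 592 kbps = 0.592 Mbps.
Video: 7.890 − 0.592 = 7.298 Mbps.

7.30 Mbps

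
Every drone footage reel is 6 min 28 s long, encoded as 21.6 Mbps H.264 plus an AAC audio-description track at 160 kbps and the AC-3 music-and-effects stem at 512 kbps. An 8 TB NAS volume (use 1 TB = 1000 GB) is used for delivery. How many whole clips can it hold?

6 min 28 s = 388 s
Audio total: 160 + 512 = 672 kbps = 0.672 Mbps.
Total bitrate: 22.272 Mbps.
Per item: 22.272 Mbps × 388 s = 8,642 Mb = 1,080 MB.
Capacity: 8 TB = 64,000,000 Mb; 7406.09 items → 7406 complete.

7406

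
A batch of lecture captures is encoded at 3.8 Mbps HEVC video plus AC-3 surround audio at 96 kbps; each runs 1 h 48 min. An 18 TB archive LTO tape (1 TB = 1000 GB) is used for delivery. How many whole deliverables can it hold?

1 h 48 min = 108 min = 6480 s
Audio: 96 kbps = 0.096 Mbps.
Total bitrate: 3.896 Mbps.
Per item: 3.896 Mbps × 6480 s = 25,246 Mb = 3,156 MB.
Capacity: 18 TB = 144,000,000 Mb; 5703.86 items → 5703 complete.

5703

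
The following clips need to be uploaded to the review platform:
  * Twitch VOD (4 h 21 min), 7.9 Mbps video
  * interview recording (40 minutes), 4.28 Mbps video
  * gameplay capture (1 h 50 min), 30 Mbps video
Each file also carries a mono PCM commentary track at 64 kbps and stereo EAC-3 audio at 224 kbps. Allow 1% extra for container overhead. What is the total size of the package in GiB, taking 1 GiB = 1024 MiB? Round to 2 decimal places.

39.87 GiB

Audio total: 64 + 224 = 288 kbps = 0.288 Mbps.
Twitch VOD: 8.188 Mbps × 15660 s × 1.01 = 129506.3 Mb
interview recording: 4.568 Mbps × 2400 s × 1.01 = 11072.8 Mb
gameplay capture: 30.288 Mbps × 6600 s × 1.01 = 201899.8 Mb
Total: 342479.0 Mb = 42809.9 MB.
= 39.87 GiB.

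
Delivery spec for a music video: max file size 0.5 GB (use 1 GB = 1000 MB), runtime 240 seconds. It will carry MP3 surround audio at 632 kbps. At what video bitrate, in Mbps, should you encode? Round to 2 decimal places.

16.03 Mbps

Budget: 0.5 GB = 4000.0 Mb.
Total bitrate budget: 4000.0 Mb / 240 s = 16.667 Mbps.
Audio: 632 kbps = 0.632 Mbps.
Video: 16.667 − 0.632 = 16.035 Mbps.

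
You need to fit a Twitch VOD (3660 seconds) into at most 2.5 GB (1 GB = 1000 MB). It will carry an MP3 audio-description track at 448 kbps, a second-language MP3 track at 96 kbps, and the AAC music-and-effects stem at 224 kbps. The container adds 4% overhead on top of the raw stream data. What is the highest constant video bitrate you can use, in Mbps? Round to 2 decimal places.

4.49 Mbps

Budget: 2.5 GB = 20000.0 Mb.
Stream payload after overhead: 20000.0 / 1.04 = 19230.8 Mb.
Total bitrate budget: 19230.8 Mb / 3660 s = 5.254 Mbps.
Audio total: 448 + 96 + 224 = 768 kbps = 0.768 Mbps.
Video: 5.254 − 0.768 = 4.486 Mbps.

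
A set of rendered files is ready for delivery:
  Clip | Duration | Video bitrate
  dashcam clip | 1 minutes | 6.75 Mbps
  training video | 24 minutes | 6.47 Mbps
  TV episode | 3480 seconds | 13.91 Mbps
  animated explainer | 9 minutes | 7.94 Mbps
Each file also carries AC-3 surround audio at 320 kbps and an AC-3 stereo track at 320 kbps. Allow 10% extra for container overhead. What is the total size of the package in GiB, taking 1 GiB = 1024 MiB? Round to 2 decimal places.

Audio total: 320 + 320 = 640 kbps = 0.640 Mbps.
dashcam clip: 7.390 Mbps × 60 s × 1.10 = 487.7 Mb
training video: 7.110 Mbps × 1440 s × 1.10 = 11262.2 Mb
TV episode: 14.550 Mbps × 3480 s × 1.10 = 55697.4 Mb
animated explainer: 8.580 Mbps × 540 s × 1.10 = 5096.5 Mb
Total: 72543.9 Mb = 9068.0 MB.
= 8.445 GiB.

8.45 GiB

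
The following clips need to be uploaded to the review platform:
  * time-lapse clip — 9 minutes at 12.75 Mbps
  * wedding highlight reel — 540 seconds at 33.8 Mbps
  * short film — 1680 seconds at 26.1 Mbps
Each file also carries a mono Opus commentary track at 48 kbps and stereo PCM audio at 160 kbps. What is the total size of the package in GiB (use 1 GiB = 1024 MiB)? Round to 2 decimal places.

Audio total: 48 + 160 = 208 kbps = 0.208 Mbps.
time-lapse clip: 12.958 Mbps × 540 s = 6997.3 Mb
wedding highlight reel: 34.008 Mbps × 540 s = 18364.3 Mb
short film: 26.308 Mbps × 1680 s = 44197.4 Mb
Total: 69559.1 Mb = 8694.9 MB.
= 8.098 GiB.

8.10 GiB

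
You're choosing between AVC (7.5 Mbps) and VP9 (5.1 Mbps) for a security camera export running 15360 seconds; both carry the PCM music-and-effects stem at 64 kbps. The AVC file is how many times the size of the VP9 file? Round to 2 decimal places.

1.46

Audio: 64 kbps = 0.064 Mbps.
AVC: 7.564 Mbps × 15360 s = 116183.0 Mb = 14.523 GB.
VP9: 5.164 Mbps × 15360 s = 79319.0 Mb = 9.915 GB.
Ratio: 14.523 / 9.915 = 1.465.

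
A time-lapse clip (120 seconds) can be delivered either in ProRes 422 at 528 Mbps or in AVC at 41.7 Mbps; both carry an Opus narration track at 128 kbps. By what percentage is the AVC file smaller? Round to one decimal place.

92.1%

Audio: 128 kbps = 0.128 Mbps.
ProRes 422: 528.128 Mbps × 120 s = 63375.4 Mb = 7.922 GB.
AVC: 41.828 Mbps × 120 s = 5019.4 Mb = 0.627 GB.
Reduction: (1 − 0.627/7.922) × 100 = 92.08%.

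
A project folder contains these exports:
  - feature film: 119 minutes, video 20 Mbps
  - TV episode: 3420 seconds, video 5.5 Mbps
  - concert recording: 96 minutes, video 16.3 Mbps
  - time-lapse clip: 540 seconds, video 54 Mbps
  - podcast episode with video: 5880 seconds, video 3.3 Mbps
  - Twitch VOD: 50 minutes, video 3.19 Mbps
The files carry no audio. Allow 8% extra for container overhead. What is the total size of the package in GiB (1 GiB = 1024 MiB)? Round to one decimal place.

feature film: 20.000 Mbps × 7140 s × 1.08 = 154224.0 Mb
TV episode: 5.500 Mbps × 3420 s × 1.08 = 20314.8 Mb
concert recording: 16.300 Mbps × 5760 s × 1.08 = 101399.0 Mb
time-lapse clip: 54.000 Mbps × 540 s × 1.08 = 31492.8 Mb
podcast episode with video: 3.300 Mbps × 5880 s × 1.08 = 20956.3 Mb
Twitch VOD: 3.190 Mbps × 3000 s × 1.08 = 10335.6 Mb
Total: 338722.6 Mb = 42340.3 MB.
= 39.43 GiB.

39.4 GiB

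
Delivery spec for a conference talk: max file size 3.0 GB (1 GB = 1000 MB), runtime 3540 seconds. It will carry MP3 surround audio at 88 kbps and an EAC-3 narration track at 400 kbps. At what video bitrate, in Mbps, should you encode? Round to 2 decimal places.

6.29 Mbps

Budget: 3.0 GB = 24000.0 Mb.
Total bitrate budget: 24000.0 Mb / 3540 s = 6.780 Mbps.
Audio total: 88 + 400 = 488 kbps = 0.488 Mbps.
Video: 6.780 − 0.488 = 6.292 Mbps.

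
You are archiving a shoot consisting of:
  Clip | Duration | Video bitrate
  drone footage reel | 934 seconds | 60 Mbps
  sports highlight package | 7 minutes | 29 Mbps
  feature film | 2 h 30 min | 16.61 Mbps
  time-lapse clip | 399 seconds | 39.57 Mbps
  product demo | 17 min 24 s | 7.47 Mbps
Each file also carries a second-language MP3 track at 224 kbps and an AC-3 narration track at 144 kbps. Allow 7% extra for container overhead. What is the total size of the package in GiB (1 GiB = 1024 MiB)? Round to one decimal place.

30.6 GiB

Audio total: 224 + 144 = 368 kbps = 0.368 Mbps.
drone footage reel: 60.368 Mbps × 934 s × 1.07 = 60330.6 Mb
sports highlight package: 29.368 Mbps × 420 s × 1.07 = 13198.0 Mb
feature film: 16.978 Mbps × 9000 s × 1.07 = 163498.1 Mb
time-lapse clip: 39.938 Mbps × 399 s × 1.07 = 17050.7 Mb
product demo: 7.838 Mbps × 1044 s × 1.07 = 8755.7 Mb
Total: 262833.1 Mb = 32854.1 MB.
= 30.60 GiB.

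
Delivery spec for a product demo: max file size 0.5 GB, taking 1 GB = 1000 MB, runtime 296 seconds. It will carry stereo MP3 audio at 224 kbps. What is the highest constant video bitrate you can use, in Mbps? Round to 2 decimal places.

13.29 Mbps

Budget: 0.5 GB = 4000.0 Mb.
Total bitrate budget: 4000.0 Mb / 296 s = 13.514 Mbps.
Audio: 224 kbps = 0.224 Mbps.
Video: 13.514 − 0.224 = 13.290 Mbps.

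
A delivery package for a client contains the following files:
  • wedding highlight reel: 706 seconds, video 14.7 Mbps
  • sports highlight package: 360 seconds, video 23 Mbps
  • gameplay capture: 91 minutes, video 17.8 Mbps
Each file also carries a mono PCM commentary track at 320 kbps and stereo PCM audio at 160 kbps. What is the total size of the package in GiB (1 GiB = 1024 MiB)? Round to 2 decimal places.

13.85 GiB

Audio total: 320 + 160 = 480 kbps = 0.480 Mbps.
wedding highlight reel: 15.180 Mbps × 706 s = 10717.1 Mb
sports highlight package: 23.480 Mbps × 360 s = 8452.8 Mb
gameplay capture: 18.280 Mbps × 5460 s = 99808.8 Mb
Total: 118978.7 Mb = 14872.3 MB.
= 13.85 GiB.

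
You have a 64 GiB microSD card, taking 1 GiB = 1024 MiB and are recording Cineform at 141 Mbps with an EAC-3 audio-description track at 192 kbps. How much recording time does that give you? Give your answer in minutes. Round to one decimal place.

Audio: 192 kbps = 0.192 Mbps.
Total bitrate: 141 + 0.192 = 141.192 Mbps.
Capacity: 64 GiB = 549,756 Mb.
Recording time: 549,756 / 141.192 = 3,894 s ≈ 64.9 minutes.

64.9 minutes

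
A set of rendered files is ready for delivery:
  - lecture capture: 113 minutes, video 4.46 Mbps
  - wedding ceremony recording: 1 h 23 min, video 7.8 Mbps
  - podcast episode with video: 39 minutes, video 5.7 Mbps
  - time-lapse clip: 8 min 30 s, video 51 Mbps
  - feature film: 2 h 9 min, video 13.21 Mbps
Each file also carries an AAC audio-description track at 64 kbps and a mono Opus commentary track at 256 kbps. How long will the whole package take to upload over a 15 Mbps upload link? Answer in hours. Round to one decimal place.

4.0 hours

Audio total: 64 + 256 = 320 kbps = 0.320 Mbps.
lecture capture: 4.780 Mbps × 6780 s = 32408.4 Mb
wedding ceremony recording: 8.120 Mbps × 4980 s = 40437.6 Mb
podcast episode with video: 6.020 Mbps × 2340 s = 14086.8 Mb
time-lapse clip: 51.320 Mbps × 510 s = 26173.2 Mb
feature film: 13.530 Mbps × 7740 s = 104722.2 Mb
Total: 217828.2 Mb = 27228.5 MB.
At 15 Mbps: 217828.2 / 15 = 14522 s ≈ 4.03 hours.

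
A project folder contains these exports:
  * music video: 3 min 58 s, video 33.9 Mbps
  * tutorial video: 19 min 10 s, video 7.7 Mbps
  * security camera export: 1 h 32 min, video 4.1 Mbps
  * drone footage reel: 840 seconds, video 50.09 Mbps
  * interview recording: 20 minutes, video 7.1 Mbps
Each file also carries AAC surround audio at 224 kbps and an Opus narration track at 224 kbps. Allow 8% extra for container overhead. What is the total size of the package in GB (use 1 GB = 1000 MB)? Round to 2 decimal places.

12.71 GB

Audio total: 224 + 224 = 448 kbps = 0.448 Mbps.
music video: 34.348 Mbps × 238 s × 1.08 = 8828.8 Mb
tutorial video: 8.148 Mbps × 1150 s × 1.08 = 10119.8 Mb
security camera export: 4.548 Mbps × 5520 s × 1.08 = 27113.4 Mb
drone footage reel: 50.538 Mbps × 840 s × 1.08 = 45848.1 Mb
interview recording: 7.548 Mbps × 1200 s × 1.08 = 9782.2 Mb
Total: 101692.3 Mb = 12711.5 MB.
= 12.71 GB.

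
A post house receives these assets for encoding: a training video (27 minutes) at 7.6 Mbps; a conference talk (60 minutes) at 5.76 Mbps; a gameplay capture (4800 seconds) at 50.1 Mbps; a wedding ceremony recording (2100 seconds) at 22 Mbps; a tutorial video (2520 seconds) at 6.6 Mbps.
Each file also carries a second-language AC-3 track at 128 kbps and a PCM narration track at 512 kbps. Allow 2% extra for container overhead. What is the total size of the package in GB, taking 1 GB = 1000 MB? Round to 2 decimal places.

44.08 GB

Audio total: 128 + 512 = 640 kbps = 0.640 Mbps.
training video: 8.240 Mbps × 1620 s × 1.02 = 13615.8 Mb
conference talk: 6.400 Mbps × 3600 s × 1.02 = 23500.8 Mb
gameplay capture: 50.740 Mbps × 4800 s × 1.02 = 248423.0 Mb
wedding ceremony recording: 22.640 Mbps × 2100 s × 1.02 = 48494.9 Mb
tutorial video: 7.240 Mbps × 2520 s × 1.02 = 18609.7 Mb
Total: 352644.2 Mb = 44080.5 MB.
= 44.08 GB.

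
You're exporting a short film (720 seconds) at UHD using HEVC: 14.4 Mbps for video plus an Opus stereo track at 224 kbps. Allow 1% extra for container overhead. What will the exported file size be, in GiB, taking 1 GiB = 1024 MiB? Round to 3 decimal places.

Audio: 224 kbps = 0.224 Mbps.
Total bitrate: 14.4 + 0.224 = 14.624 Mbps.
Stream data: 14.624 Mbps × 720 s = 10529.3 Mb.
With 1% container overhead: ×1.01.
10,635 Mb = 1,329,321,600 bytes ÷ 1,073,741,824 = 1.238 GiB.

1.238 GiB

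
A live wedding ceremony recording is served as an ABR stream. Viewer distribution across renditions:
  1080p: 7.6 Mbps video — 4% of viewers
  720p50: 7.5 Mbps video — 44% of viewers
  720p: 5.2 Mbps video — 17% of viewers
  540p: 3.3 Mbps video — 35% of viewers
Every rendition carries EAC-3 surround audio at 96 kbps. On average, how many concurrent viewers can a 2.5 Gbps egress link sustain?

435

Audio: 96 kbps = 0.096 Mbps.
Average per-viewer bitrate: 0.04×7.696 + 0.44×7.596 + 0.17×5.296 + 0.35×3.396 = 5.739 Mbps.
2.5 Gbps = 2,500 Mbps; 2,500 / 5.739 = 435.62 → 435.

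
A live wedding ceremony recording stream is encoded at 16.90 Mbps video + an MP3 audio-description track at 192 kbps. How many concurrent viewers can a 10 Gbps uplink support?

585

Audio: 192 kbps = 0.192 Mbps.
Per-viewer media rate: 17.092 Mbps.
10 Gbps = 10,000 Mbps; 10,000 / 17.092 = 585.07 → 585 viewers.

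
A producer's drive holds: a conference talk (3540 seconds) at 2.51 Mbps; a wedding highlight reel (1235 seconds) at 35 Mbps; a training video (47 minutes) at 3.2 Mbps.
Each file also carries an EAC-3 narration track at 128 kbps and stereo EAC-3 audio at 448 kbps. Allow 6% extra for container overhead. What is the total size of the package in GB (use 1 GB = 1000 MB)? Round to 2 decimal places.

8.68 GB

Audio total: 128 + 448 = 576 kbps = 0.576 Mbps.
conference talk: 3.086 Mbps × 3540 s × 1.06 = 11579.9 Mb
wedding highlight reel: 35.576 Mbps × 1235 s × 1.06 = 46572.5 Mb
training video: 3.776 Mbps × 2820 s × 1.06 = 11287.2 Mb
Total: 69439.7 Mb = 8680.0 MB.
= 8.680 GB.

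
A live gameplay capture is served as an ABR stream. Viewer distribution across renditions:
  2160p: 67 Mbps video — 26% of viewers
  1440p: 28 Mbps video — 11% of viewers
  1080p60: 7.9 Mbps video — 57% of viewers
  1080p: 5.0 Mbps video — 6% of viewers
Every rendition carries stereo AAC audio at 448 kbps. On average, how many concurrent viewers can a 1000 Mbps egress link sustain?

Audio: 448 kbps = 0.448 Mbps.
Average per-viewer bitrate: 0.26×67.448 + 0.11×28.448 + 0.57×8.348 + 0.06×5.448 = 25.751 Mbps.
1000 Mbps = 1,000 Mbps; 1,000 / 25.751 = 38.83 → 38.

38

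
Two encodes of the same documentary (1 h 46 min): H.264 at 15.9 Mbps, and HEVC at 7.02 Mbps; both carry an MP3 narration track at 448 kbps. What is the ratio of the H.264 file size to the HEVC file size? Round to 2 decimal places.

1 h 46 min = 106 min = 6360 s
Audio: 448 kbps = 0.448 Mbps.
H.264: 16.348 Mbps × 6360 s = 103973.3 Mb = 12.104 GiB.
HEVC: 7.468 Mbps × 6360 s = 47496.5 Mb = 5.529 GiB.
Ratio: 12.104 / 5.529 = 2.189.

2.19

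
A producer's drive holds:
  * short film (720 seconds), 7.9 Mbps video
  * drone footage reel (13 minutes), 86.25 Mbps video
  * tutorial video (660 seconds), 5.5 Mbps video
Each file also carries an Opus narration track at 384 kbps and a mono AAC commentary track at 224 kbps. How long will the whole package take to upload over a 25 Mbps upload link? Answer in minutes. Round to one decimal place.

Audio total: 384 + 224 = 608 kbps = 0.608 Mbps.
short film: 8.508 Mbps × 720 s = 6125.8 Mb
drone footage reel: 86.858 Mbps × 780 s = 67749.2 Mb
tutorial video: 6.108 Mbps × 660 s = 4031.3 Mb
Total: 77906.3 Mb = 9738.3 MB.
At 25 Mbps: 77906.3 / 25 = 3116 s ≈ 51.9 minutes.

51.9 minutes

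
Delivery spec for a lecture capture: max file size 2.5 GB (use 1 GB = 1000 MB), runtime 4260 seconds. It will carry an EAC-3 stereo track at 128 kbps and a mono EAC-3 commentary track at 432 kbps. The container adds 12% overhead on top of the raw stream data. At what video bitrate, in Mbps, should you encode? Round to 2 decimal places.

3.63 Mbps

Budget: 2.5 GB = 20000.0 Mb.
Stream payload after overhead: 20000.0 / 1.12 = 17857.1 Mb.
Total bitrate budget: 17857.1 Mb / 4260 s = 4.192 Mbps.
Audio total: 128 + 432 = 560 kbps = 0.560 Mbps.
Video: 4.192 − 0.560 = 3.632 Mbps.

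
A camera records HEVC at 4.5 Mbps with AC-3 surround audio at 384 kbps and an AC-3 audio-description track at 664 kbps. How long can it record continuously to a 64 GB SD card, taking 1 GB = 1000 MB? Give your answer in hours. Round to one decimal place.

25.6 hours

Audio total: 384 + 664 = 1048 kbps = 1.048 Mbps.
Total bitrate: 4.5 + 1.048 = 5.548 Mbps.
Capacity: 64 GB = 512,000 Mb.
Recording time: 512,000 / 5.548 = 92,286 s ≈ 25.6 hours.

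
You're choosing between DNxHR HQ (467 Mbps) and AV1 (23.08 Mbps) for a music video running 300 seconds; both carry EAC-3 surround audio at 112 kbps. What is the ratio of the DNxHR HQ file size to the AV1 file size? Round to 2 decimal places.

Audio: 112 kbps = 0.112 Mbps.
DNxHR HQ: 467.112 Mbps × 300 s = 140133.6 Mb = 17.517 GB.
AV1: 23.192 Mbps × 300 s = 6957.6 Mb = 0.870 GB.
Ratio: 17.517 / 0.870 = 20.141.

20.14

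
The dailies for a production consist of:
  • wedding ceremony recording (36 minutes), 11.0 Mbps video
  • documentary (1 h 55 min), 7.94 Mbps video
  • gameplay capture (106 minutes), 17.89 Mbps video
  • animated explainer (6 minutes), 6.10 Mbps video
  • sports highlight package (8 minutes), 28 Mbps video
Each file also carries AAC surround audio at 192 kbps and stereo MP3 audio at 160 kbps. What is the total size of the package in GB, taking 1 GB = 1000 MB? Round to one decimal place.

Audio total: 192 + 160 = 352 kbps = 0.352 Mbps.
wedding ceremony recording: 11.352 Mbps × 2160 s = 24520.3 Mb
documentary: 8.292 Mbps × 6900 s = 57214.8 Mb
gameplay capture: 18.242 Mbps × 6360 s = 116019.1 Mb
animated explainer: 6.452 Mbps × 360 s = 2322.7 Mb
sports highlight package: 28.352 Mbps × 480 s = 13609.0 Mb
Total: 213685.9 Mb = 26710.7 MB.
= 26.71 GB.

26.7 GB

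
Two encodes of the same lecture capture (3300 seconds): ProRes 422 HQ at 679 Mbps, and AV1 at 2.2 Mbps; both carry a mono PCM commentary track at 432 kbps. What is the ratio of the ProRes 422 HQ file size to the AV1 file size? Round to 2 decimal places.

258.14

Audio: 432 kbps = 0.432 Mbps.
ProRes 422 HQ: 679.432 Mbps × 3300 s = 2242125.6 Mb = 280.266 GB.
AV1: 2.632 Mbps × 3300 s = 8685.6 Mb = 1.086 GB.
Ratio: 280.266 / 1.086 = 258.143.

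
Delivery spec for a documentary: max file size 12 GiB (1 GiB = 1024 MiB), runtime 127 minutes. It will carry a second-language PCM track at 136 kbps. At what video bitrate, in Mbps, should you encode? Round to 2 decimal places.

13.39 Mbps

Budget: 12 GiB = 103079.2 Mb.
127 min = 7620 s
Total bitrate budget: 103079.2 Mb / 7620 s = 13.527 Mbps.
Audio: 136 kbps = 0.136 Mbps.
Video: 13.527 − 0.136 = 13.391 Mbps.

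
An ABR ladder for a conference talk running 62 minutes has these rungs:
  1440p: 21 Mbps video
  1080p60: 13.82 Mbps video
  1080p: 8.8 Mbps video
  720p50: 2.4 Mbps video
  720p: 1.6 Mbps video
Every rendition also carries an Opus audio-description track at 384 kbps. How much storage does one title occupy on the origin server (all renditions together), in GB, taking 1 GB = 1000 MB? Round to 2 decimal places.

23.04 GB

62 min = 3720 s
Audio: 384 kbps = 0.384 Mbps.
Sum of rendition bitrates: (21+0.384) + (13.82+0.384) + (8.8+0.384) + (2.4+0.384) + (1.6+0.384) = 49.540 Mbps.
× 3720 s = 184,289 Mb = 23,036 MB = 23.04 GB.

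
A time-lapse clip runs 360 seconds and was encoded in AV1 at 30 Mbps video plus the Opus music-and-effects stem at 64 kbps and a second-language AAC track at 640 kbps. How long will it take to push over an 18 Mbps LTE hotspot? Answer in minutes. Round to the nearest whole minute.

10 minutes

Audio total: 64 + 640 = 704 kbps = 0.704 Mbps.
Total bitrate: 30.704 Mbps.
File: 30.704 Mbps × 360 s = 11053.4 Mb.
At 18 Mbps: 11053.4 / 18 = 614.1 s ≈ 10.2 minutes.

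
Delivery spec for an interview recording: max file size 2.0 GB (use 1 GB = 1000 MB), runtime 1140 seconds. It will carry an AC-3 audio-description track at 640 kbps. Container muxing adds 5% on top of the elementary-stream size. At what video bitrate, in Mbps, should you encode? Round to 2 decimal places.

Budget: 2.0 GB = 16000.0 Mb.
Stream payload after overhead: 16000.0 / 1.05 = 15238.1 Mb.
Total bitrate budget: 15238.1 Mb / 1140 s = 13.367 Mbps.
Audio: 640 kbps = 0.640 Mbps.
Video: 13.367 − 0.640 = 12.727 Mbps.

12.73 Mbps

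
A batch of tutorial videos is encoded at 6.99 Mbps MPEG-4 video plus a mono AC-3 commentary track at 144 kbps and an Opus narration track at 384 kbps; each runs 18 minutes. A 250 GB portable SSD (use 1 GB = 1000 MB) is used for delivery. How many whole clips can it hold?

18 min = 1080 s
Audio total: 144 + 384 = 528 kbps = 0.528 Mbps.
Total bitrate: 7.518 Mbps.
Per item: 7.518 Mbps × 1080 s = 8,119 Mb = 1,015 MB.
Capacity: 250 GB = 2,000,000 Mb; 246.32 items → 246 complete.

246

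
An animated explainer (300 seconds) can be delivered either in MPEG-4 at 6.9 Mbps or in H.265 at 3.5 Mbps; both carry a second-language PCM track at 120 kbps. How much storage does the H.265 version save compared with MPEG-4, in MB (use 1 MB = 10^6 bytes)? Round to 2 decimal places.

127.50 MB

Audio: 120 kbps = 0.120 Mbps.
MPEG-4: 7.020 Mbps × 300 s = 2106.0 Mb = 263.250 MB.
H.265: 3.620 Mbps × 300 s = 1086.0 Mb = 135.750 MB.
Saving: 263.250 − 135.750 = 127.500 MB.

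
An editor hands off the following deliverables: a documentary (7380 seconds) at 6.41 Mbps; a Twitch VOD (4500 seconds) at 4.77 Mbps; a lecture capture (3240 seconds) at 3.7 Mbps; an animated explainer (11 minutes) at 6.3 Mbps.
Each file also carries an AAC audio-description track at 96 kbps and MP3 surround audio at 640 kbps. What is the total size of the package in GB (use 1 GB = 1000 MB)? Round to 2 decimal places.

12.07 GB

Audio total: 96 + 640 = 736 kbps = 0.736 Mbps.
documentary: 7.146 Mbps × 7380 s = 52737.5 Mb
Twitch VOD: 5.506 Mbps × 4500 s = 24777.0 Mb
lecture capture: 4.436 Mbps × 3240 s = 14372.6 Mb
animated explainer: 7.036 Mbps × 660 s = 4643.8 Mb
Total: 96530.9 Mb = 12066.4 MB.
= 12.07 GB.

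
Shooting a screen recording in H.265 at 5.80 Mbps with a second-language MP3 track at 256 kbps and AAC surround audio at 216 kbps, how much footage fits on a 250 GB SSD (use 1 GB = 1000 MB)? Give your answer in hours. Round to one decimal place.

Audio total: 256 + 216 = 472 kbps = 0.472 Mbps.
Total bitrate: 5.80 + 0.472 = 6.272 Mbps.
Capacity: 250 GB = 2,000,000 Mb.
Recording time: 2,000,000 / 6.272 = 318,878 s ≈ 88.6 hours.

88.6 hours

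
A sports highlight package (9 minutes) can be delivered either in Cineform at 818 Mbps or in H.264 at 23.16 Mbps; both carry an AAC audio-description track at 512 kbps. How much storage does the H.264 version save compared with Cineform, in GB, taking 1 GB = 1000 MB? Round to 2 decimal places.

9 min = 540 s
Audio: 512 kbps = 0.512 Mbps.
Cineform: 818.512 Mbps × 540 s = 441996.5 Mb = 55.250 GB.
H.264: 23.672 Mbps × 540 s = 12782.9 Mb = 1.598 GB.
Saving: 55.250 − 1.598 = 53.652 GB.

53.65 GB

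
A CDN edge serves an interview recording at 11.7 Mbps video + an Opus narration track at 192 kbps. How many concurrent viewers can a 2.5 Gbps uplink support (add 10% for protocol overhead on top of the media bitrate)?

191

Audio: 192 kbps = 0.192 Mbps.
Per-viewer media rate: 11.892 Mbps.
On the wire with 10% overhead: 13.081 Mbps.
2.5 Gbps = 2,500 Mbps; 2,500 / 13.081 = 191.11 → 191 viewers.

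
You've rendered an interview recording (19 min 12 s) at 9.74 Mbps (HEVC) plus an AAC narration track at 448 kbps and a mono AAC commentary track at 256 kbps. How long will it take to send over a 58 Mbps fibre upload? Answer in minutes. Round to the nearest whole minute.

19 min 12 s = 1152 s
Audio total: 448 + 256 = 704 kbps = 0.704 Mbps.
Total bitrate: 10.444 Mbps.
File: 10.444 Mbps × 1152 s = 12031.5 Mb.
At 58 Mbps: 12031.5 / 58 = 207.4 s ≈ 3.46 minutes.

3 minutes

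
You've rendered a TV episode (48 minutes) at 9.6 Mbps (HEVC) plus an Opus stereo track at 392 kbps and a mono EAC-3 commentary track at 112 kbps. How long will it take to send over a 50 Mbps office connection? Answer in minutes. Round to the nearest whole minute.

10 minutes

48 min = 2880 s
Audio total: 392 + 112 = 504 kbps = 0.504 Mbps.
Total bitrate: 10.104 Mbps.
File: 10.104 Mbps × 2880 s = 29099.5 Mb.
At 50 Mbps: 29099.5 / 50 = 582.0 s ≈ 9.7 minutes.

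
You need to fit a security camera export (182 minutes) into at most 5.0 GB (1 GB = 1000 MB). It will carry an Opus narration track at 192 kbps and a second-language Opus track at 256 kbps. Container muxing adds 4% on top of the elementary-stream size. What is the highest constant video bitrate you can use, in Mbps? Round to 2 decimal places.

3.07 Mbps

Budget: 5.0 GB = 40000.0 Mb.
Stream payload after overhead: 40000.0 / 1.04 = 38461.5 Mb.
182 min = 10920 s
Total bitrate budget: 38461.5 Mb / 10920 s = 3.522 Mbps.
Audio total: 192 + 256 = 448 kbps = 0.448 Mbps.
Video: 3.522 − 0.448 = 3.074 Mbps.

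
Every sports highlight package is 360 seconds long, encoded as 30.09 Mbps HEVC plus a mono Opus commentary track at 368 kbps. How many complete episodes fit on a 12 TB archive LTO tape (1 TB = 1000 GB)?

8755

Audio: 368 kbps = 0.368 Mbps.
Total bitrate: 30.458 Mbps.
Per item: 30.458 Mbps × 360 s = 10,965 Mb = 1,371 MB.
Capacity: 12 TB = 96,000,000 Mb; 8755.23 items → 8755 complete.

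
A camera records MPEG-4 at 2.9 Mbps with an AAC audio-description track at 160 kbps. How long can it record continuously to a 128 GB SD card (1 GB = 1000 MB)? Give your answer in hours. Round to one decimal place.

Audio: 160 kbps = 0.160 Mbps.
Total bitrate: 2.9 + 0.160 = 3.060 Mbps.
Capacity: 128 GB = 1,024,000 Mb.
Recording time: 1,024,000 / 3.060 = 334,641 s ≈ 93.0 hours.

93.0 hours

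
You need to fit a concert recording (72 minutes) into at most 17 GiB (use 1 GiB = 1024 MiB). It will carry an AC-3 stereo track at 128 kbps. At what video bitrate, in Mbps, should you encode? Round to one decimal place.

33.7 Mbps

Budget: 17 GiB = 146028.9 Mb.
72 min = 4320 s
Total bitrate budget: 146028.9 Mb / 4320 s = 33.803 Mbps.
Audio: 128 kbps = 0.128 Mbps.
Video: 33.803 − 0.128 = 33.675 Mbps.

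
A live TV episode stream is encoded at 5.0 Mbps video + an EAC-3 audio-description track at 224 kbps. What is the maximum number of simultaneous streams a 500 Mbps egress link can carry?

95

Audio: 224 kbps = 0.224 Mbps.
Per-viewer media rate: 5.224 Mbps.
500 Mbps = 500.0 Mbps; 500.0 / 5.224 = 95.71 → 95 viewers.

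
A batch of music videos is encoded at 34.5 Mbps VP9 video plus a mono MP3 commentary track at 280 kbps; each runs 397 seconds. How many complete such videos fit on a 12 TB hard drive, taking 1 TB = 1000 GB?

6952

Audio: 280 kbps = 0.280 Mbps.
Total bitrate: 34.780 Mbps.
Per item: 34.780 Mbps × 397 s = 13,808 Mb = 1,726 MB.
Capacity: 12 TB = 96,000,000 Mb; 6952.66 items → 6952 complete.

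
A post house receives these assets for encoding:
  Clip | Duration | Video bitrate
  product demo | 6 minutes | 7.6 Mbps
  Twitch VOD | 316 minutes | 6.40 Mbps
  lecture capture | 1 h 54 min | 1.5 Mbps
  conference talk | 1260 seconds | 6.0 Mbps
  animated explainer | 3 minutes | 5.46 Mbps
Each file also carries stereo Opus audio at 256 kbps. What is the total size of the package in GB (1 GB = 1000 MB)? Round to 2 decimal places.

Audio: 256 kbps = 0.256 Mbps.
product demo: 7.856 Mbps × 360 s = 2828.2 Mb
Twitch VOD: 6.656 Mbps × 18960 s = 126197.8 Mb
lecture capture: 1.756 Mbps × 6840 s = 12011.0 Mb
conference talk: 6.256 Mbps × 1260 s = 7882.6 Mb
animated explainer: 5.716 Mbps × 180 s = 1028.9 Mb
Total: 149948.4 Mb = 18743.5 MB.
= 18.74 GB.

18.74 GB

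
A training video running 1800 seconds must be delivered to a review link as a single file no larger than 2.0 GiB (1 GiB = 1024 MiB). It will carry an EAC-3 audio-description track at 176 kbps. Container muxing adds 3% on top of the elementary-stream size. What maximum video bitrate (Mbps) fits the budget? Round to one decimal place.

Budget: 2.0 GiB = 17179.9 Mb.
Stream payload after overhead: 17179.9 / 1.03 = 16679.5 Mb.
Total bitrate budget: 16679.5 Mb / 1800 s = 9.266 Mbps.
Audio: 176 kbps = 0.176 Mbps.
Video: 9.266 − 0.176 = 9.090 Mbps.

9.1 Mbps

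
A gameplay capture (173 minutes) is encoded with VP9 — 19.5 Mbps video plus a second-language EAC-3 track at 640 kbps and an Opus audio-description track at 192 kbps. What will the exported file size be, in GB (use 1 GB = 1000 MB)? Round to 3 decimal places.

26.381 GB

173 min = 10380 s
Audio total: 640 + 192 = 832 kbps = 0.832 Mbps.
Total bitrate: 19.5 + 0.832 = 20.332 Mbps.
Stream data: 20.332 Mbps × 10380 s = 211046.2 Mb.
211,046 Mb ÷ 8 = 26,381 MB → 26.38 GB.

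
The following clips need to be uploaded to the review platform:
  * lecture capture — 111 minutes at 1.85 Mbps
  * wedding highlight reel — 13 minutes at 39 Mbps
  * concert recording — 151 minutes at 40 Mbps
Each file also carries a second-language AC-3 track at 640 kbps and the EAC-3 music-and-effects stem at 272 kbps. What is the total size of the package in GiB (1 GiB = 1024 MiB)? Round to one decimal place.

Audio total: 640 + 272 = 912 kbps = 0.912 Mbps.
lecture capture: 2.762 Mbps × 6660 s = 18394.9 Mb
wedding highlight reel: 39.912 Mbps × 780 s = 31131.4 Mb
concert recording: 40.912 Mbps × 9060 s = 370662.7 Mb
Total: 420189.0 Mb = 52523.6 MB.
= 48.92 GiB.

48.9 GiB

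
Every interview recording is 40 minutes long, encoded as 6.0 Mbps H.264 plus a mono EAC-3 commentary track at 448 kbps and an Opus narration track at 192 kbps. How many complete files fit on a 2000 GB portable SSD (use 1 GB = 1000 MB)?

1004

40 min = 2400 s
Audio total: 448 + 192 = 640 kbps = 0.640 Mbps.
Total bitrate: 6.640 Mbps.
Per item: 6.640 Mbps × 2400 s = 15,936 Mb = 1,992 MB.
Capacity: 2000 GB = 16,000,000 Mb; 1004.02 items → 1004 complete.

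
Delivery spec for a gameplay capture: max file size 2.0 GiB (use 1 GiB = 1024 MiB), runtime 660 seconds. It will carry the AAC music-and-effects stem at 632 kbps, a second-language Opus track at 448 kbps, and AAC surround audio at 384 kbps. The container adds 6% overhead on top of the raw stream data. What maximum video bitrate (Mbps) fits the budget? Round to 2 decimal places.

Budget: 2.0 GiB = 17179.9 Mb.
Stream payload after overhead: 17179.9 / 1.06 = 16207.4 Mb.
Total bitrate budget: 16207.4 Mb / 660 s = 24.557 Mbps.
Audio total: 632 + 448 + 384 = 1464 kbps = 1.464 Mbps.
Video: 24.557 − 1.464 = 23.093 Mbps.

23.09 Mbps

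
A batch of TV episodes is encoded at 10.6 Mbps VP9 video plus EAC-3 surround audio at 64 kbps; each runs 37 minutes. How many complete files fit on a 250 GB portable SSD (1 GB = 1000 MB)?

84

37 min = 2220 s
Audio: 64 kbps = 0.064 Mbps.
Total bitrate: 10.664 Mbps.
Per item: 10.664 Mbps × 2220 s = 23,674 Mb = 2,959 MB.
Capacity: 250 GB = 2,000,000 Mb; 84.48 items → 84 complete.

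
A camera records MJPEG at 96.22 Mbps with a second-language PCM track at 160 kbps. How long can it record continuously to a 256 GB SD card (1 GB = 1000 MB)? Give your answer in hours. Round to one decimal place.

5.9 hours

Audio: 160 kbps = 0.160 Mbps.
Total bitrate: 96.22 + 0.160 = 96.380 Mbps.
Capacity: 256 GB = 2,048,000 Mb.
Recording time: 2,048,000 / 96.380 = 21,249 s ≈ 5.90 hours.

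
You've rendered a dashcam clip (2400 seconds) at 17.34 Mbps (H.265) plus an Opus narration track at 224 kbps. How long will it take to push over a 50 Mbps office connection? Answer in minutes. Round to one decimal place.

14.1 minutes

Audio: 224 kbps = 0.224 Mbps.
Total bitrate: 17.564 Mbps.
File: 17.564 Mbps × 2400 s = 42153.6 Mb.
At 50 Mbps: 42153.6 / 50 = 843.1 s ≈ 14.1 minutes.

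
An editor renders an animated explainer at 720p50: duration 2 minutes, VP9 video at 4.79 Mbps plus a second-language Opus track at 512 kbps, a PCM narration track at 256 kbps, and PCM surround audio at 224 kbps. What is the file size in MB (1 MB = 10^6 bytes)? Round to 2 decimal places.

2 min = 120 s
Audio total: 512 + 256 + 224 = 992 kbps = 0.992 Mbps.
Total bitrate: 4.79 + 0.992 = 5.782 Mbps.
Stream data: 5.782 Mbps × 120 s = 693.8 Mb.
693.8 Mb ÷ 8 = 86.73 MB → 86.73 MB.

86.73 MB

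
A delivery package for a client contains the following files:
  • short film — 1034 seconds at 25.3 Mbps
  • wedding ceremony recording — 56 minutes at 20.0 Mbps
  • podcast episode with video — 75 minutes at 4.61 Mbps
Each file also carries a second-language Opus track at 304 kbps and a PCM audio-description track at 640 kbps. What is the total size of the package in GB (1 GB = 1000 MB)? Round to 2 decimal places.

15.31 GB

Audio total: 304 + 640 = 944 kbps = 0.944 Mbps.
short film: 26.244 Mbps × 1034 s = 27136.3 Mb
wedding ceremony recording: 20.944 Mbps × 3360 s = 70371.8 Mb
podcast episode with video: 5.554 Mbps × 4500 s = 24993.0 Mb
Total: 122501.1 Mb = 15312.6 MB.
= 15.31 GB.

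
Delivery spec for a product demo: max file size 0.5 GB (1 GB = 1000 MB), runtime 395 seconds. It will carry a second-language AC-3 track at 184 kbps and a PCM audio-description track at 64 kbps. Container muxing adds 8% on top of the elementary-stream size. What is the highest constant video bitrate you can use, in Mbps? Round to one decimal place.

9.1 Mbps

Budget: 0.5 GB = 4000.0 Mb.
Stream payload after overhead: 4000.0 / 1.08 = 3703.7 Mb.
Total bitrate budget: 3703.7 Mb / 395 s = 9.376 Mbps.
Audio total: 184 + 64 = 248 kbps = 0.248 Mbps.
Video: 9.376 − 0.248 = 9.128 Mbps.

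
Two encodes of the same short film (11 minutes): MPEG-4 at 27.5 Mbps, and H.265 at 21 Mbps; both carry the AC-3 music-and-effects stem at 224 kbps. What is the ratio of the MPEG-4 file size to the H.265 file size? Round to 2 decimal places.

11 min = 660 s
Audio: 224 kbps = 0.224 Mbps.
MPEG-4: 27.724 Mbps × 660 s = 18297.8 Mb = 2.130 GiB.
H.265: 21.224 Mbps × 660 s = 14007.8 Mb = 1.631 GiB.
Ratio: 2.130 / 1.631 = 1.306.

1.31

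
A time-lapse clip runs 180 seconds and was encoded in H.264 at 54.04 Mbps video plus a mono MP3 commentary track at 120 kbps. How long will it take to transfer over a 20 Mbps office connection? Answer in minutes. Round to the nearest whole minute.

Audio: 120 kbps = 0.120 Mbps.
Total bitrate: 54.160 Mbps.
File: 54.160 Mbps × 180 s = 9748.8 Mb.
At 20 Mbps: 9748.8 / 20 = 487.4 s ≈ 8.12 minutes.

8 minutes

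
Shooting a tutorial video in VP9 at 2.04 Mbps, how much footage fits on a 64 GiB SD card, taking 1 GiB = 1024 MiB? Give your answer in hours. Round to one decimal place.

Capacity: 64 GiB = 549,756 Mb.
Recording time: 549,756 / 2.040 = 269,488 s ≈ 74.9 hours.

74.9 hours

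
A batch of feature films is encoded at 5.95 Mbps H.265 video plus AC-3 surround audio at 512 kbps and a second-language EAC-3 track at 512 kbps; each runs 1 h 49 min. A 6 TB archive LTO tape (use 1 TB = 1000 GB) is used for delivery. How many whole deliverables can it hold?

1 h 49 min = 109 min = 6540 s
Audio total: 512 + 512 = 1024 kbps = 1.024 Mbps.
Total bitrate: 6.974 Mbps.
Per item: 6.974 Mbps × 6540 s = 45,610 Mb = 5,701 MB.
Capacity: 6 TB = 48,000,000 Mb; 1052.40 items → 1052 complete.

1052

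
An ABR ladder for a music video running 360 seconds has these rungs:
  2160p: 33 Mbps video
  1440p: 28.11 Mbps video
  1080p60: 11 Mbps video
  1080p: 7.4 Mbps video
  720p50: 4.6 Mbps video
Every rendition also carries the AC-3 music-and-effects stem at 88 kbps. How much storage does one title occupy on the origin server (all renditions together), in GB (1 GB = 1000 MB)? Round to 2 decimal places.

Audio: 88 kbps = 0.088 Mbps.
Sum of rendition bitrates: (33+0.088) + (28.11+0.088) + (11+0.088) + (7.4+0.088) + (4.6+0.088) = 84.550 Mbps.
× 360 s = 30,438 Mb = 3,805 MB = 3.805 GB.

3.80 GB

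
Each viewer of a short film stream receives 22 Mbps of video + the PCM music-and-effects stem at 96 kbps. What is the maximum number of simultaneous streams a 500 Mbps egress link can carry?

Audio: 96 kbps = 0.096 Mbps.
Per-viewer media rate: 22.096 Mbps.
500 Mbps = 500.0 Mbps; 500.0 / 22.096 = 22.63 → 22 viewers.

22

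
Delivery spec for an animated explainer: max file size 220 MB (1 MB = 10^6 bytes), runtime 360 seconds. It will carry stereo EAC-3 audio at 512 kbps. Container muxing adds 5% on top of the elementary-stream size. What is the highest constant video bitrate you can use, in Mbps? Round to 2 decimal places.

4.14 Mbps

Budget: 220 MB = 1760.0 Mb.
Stream payload after overhead: 1760.0 / 1.05 = 1676.2 Mb.
Total bitrate budget: 1676.2 Mb / 360 s = 4.656 Mbps.
Audio: 512 kbps = 0.512 Mbps.
Video: 4.656 − 0.512 = 4.144 Mbps.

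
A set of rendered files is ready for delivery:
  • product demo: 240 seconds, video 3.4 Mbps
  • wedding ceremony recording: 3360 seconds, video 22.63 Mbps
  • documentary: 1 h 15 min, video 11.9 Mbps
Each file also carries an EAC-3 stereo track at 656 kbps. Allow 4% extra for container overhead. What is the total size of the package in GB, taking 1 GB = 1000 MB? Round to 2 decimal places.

Audio: 656 kbps = 0.656 Mbps.
product demo: 4.056 Mbps × 240 s × 1.04 = 1012.4 Mb
wedding ceremony recording: 23.286 Mbps × 3360 s × 1.04 = 81370.6 Mb
documentary: 12.556 Mbps × 4500 s × 1.04 = 58762.1 Mb
Total: 141145.1 Mb = 17643.1 MB.
= 17.64 GB.

17.64 GB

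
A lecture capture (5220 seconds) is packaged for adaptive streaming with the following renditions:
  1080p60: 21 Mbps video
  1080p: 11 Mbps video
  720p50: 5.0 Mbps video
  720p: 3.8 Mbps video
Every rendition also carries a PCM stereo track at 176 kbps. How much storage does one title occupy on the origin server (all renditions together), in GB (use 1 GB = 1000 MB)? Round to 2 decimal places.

Audio: 176 kbps = 0.176 Mbps.
Sum of rendition bitrates: (21+0.176) + (11+0.176) + (5.0+0.176) + (3.8+0.176) = 41.504 Mbps.
× 5220 s = 216,651 Mb = 27,081 MB = 27.08 GB.

27.08 GB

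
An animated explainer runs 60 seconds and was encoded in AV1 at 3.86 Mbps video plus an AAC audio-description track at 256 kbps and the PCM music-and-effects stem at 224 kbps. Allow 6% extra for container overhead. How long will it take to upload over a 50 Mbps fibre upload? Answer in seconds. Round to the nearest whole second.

Audio total: 256 + 224 = 480 kbps = 0.480 Mbps.
Total bitrate: 4.340 Mbps.
File: 4.340 Mbps × 60 s = 260.4 Mb.
With 6% container overhead: ×1.06. → 276.0 Mb.
At 50 Mbps: 276.0 / 50 = 5.5 s ≈ 5.52 seconds.

6 seconds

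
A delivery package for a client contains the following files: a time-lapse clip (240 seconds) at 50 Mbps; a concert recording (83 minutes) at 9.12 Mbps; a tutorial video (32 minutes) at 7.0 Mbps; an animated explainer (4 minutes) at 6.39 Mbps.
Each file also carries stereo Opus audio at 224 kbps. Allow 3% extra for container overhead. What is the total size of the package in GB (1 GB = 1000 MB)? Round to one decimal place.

Audio: 224 kbps = 0.224 Mbps.
time-lapse clip: 50.224 Mbps × 240 s × 1.03 = 12415.4 Mb
concert recording: 9.344 Mbps × 4980 s × 1.03 = 47929.1 Mb
tutorial video: 7.224 Mbps × 1920 s × 1.03 = 14286.2 Mb
animated explainer: 6.614 Mbps × 240 s × 1.03 = 1635.0 Mb
Total: 76265.6 Mb = 9533.2 MB.
= 9.533 GB.

9.5 GB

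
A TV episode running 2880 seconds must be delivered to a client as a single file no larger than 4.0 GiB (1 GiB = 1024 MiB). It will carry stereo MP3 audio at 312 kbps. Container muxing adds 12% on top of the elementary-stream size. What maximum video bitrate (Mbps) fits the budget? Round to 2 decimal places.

10.34 Mbps

Budget: 4.0 GiB = 34359.7 Mb.
Stream payload after overhead: 34359.7 / 1.12 = 30678.3 Mb.
Total bitrate budget: 30678.3 Mb / 2880 s = 10.652 Mbps.
Audio: 312 kbps = 0.312 Mbps.
Video: 10.652 − 0.312 = 10.340 Mbps.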